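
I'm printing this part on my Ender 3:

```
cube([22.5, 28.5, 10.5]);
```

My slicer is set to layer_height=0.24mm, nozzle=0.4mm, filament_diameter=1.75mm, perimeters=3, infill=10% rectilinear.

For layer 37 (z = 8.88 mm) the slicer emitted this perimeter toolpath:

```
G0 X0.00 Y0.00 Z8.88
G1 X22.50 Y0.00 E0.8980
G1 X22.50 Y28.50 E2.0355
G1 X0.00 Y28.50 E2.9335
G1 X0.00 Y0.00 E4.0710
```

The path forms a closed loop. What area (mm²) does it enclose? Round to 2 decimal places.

641.25 mm²

Apply the shoelace formula to the sequence of (X, Y) vertices; enclosed area = 641.25 mm².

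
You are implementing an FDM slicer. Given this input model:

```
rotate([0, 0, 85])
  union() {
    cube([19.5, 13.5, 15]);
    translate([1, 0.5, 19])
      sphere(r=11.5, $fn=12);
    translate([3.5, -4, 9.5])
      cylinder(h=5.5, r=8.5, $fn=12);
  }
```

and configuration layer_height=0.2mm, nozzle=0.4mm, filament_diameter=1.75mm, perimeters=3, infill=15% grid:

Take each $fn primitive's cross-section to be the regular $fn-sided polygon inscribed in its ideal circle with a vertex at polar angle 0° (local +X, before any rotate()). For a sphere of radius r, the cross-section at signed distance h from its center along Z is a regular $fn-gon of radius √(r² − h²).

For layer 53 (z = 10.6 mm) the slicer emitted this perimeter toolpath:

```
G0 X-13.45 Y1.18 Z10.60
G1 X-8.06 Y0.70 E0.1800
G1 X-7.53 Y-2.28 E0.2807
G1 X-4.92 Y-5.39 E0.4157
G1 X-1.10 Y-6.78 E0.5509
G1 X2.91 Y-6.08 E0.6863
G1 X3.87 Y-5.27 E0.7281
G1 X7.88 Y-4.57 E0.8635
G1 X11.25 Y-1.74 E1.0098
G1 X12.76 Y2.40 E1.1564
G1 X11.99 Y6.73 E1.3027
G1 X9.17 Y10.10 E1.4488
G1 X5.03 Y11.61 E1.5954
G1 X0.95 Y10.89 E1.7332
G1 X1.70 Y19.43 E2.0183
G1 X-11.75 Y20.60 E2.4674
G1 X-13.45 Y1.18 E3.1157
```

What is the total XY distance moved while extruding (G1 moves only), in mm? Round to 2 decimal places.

93.68 mm

Sum the Euclidean lengths of each G1 segment: total = 93.68 mm.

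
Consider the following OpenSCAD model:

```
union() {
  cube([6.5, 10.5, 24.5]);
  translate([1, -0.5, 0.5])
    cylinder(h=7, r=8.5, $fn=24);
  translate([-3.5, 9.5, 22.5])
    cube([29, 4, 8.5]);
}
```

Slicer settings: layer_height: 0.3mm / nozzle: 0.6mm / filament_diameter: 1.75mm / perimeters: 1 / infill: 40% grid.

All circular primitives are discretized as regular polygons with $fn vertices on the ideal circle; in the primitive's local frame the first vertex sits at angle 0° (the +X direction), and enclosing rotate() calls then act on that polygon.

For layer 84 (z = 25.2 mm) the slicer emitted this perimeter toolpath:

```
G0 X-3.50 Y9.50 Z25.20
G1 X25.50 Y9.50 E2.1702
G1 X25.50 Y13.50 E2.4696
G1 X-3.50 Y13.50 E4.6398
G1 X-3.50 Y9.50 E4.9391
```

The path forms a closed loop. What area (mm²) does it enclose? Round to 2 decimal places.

Apply the shoelace formula to the sequence of (X, Y) vertices; enclosed area = 116.00 mm².

116.00 mm²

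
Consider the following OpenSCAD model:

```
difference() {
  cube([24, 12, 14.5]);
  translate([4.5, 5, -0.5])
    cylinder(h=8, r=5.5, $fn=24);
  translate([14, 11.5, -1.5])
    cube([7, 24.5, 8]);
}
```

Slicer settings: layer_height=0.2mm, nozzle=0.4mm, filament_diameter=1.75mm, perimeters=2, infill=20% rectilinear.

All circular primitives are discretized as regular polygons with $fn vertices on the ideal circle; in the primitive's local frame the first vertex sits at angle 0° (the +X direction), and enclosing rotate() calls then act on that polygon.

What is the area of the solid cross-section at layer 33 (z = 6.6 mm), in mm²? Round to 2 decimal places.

At z = 6.6 mm: the cube (footprint 24×12) is included at this height (area 288.00 mm²); the cylinder at (4.5, 5): section is a regular 24-gon, circumradius r=5.5 (area = (24/2)·5.500²·sin(360°/24) = 93.95 mm²); the cube at (14, 11.5) is not intersected at this z (z outside [-1.5, 6.5]); After the difference (first − rest): starting from the 24×12 cube (288.00 mm²), the r=5.5 cylinder at (4.5, 5) partially overlaps it — only the 88.46 mm² overlap (of its 93.95 mm²) is removed, clipping the outline — area = 199.54 mm². Overall, the cross-section has 2 separate islands. Net area = 199.54 mm².

199.54 mm²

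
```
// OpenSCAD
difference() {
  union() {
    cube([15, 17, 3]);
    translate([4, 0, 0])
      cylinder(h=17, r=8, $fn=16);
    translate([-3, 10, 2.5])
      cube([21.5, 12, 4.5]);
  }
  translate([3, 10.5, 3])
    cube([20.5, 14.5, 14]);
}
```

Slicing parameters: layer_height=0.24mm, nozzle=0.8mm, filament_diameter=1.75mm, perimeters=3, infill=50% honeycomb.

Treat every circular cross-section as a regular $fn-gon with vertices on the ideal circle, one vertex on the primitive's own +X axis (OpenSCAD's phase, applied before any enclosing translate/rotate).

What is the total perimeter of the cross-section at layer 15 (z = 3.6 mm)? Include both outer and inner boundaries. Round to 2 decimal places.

At z = 3.6 mm: the cube does not reach this height (z outside [0, 3]); the r=8 cylinder at (4, 0) contributes a regular 16-gon of circumradius 8 (perimeter = 2·16·8.000·sin(180°/16) = 49.94 mm); the cube at (-3, 10) (footprint 21.5×12) is included at this height (perimeter 67.00 mm); Taking the union: the 2 present regions are separate (no shared area or edge), so areas and boundary lengths simply add and each stays a separate island — boundary = 116.94 mm; the cube at (3, 10.5) (footprint 20.5×14.5) is included at this height (perimeter 70.00 mm); Taking the first minus the rest: starting from the result so far, the 20.5×14.5 cube at (3, 10.5) partially overlaps it — only the 178.25 mm² overlap (of its 297.25 mm²) is removed, clipping the outline — boundary = 116.94 mm. Overall, the cross-section has 2 separate islands. Total boundary length (outer) = 116.94 mm.

116.94 mm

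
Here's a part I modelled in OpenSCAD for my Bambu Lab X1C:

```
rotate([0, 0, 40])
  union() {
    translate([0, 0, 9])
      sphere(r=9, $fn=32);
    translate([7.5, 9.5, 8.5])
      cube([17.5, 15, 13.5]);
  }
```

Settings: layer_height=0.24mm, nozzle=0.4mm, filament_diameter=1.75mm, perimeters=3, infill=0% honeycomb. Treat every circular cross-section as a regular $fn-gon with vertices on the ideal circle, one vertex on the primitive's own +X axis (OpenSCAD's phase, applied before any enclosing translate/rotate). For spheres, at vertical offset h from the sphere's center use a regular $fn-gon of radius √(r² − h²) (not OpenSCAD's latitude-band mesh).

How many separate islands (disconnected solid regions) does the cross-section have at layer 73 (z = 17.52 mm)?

At z = 17.52 mm: the sphere: section is a regular 32-gon, circumradius = √(r²−h²) = √(9²−8.52²) = 2.900; the cube at (7.5, 9.5) is present — its section is the full 17.5×15 rectangle; Merging all regions: the 2 present regions are separate (no shared area or edge), so areas and boundary lengths simply add and each stays a separate island — 2 connected regions; (whole slice rotated 40° about Z — lengths, areas and connectivity unchanged). Overall, the cross-section has 2 separate islands. Island count = 2.

2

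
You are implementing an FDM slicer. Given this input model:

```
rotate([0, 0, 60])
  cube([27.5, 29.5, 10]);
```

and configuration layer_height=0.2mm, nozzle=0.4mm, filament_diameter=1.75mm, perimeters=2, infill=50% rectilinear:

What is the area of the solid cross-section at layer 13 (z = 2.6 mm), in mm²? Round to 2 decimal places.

At z = 2.6 mm: the 27.5×29.5 cube contributes its full rectangle (area 811.25 mm²); (whole slice rotated 60° about Z — lengths, areas and connectivity unchanged). Overall, the cross-section is a single solid region. Net area = 811.25 mm².

811.25 mm²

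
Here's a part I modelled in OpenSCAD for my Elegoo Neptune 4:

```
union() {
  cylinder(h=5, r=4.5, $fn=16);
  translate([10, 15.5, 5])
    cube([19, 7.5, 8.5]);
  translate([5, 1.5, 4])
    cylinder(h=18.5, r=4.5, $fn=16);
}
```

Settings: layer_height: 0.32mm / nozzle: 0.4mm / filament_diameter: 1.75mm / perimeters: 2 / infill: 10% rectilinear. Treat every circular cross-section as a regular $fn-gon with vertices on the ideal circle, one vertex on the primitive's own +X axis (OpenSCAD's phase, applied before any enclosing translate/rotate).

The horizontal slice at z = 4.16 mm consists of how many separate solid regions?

1

At z = 4.16 mm: the r=4.5 cylinder contributes a regular 16-gon of circumradius 4.5; the cube at (10, 15.5) does not reach this height (z outside [5, 13.5]); the cylinder at (5, 1.5): section is a regular 16-gon, circumradius r=4.5; Combining (union): the regions partially overlap (shared area 18.45 mm²), so overlapping operands fuse into one piece — 1 connected region. The result has 1 disconnected region.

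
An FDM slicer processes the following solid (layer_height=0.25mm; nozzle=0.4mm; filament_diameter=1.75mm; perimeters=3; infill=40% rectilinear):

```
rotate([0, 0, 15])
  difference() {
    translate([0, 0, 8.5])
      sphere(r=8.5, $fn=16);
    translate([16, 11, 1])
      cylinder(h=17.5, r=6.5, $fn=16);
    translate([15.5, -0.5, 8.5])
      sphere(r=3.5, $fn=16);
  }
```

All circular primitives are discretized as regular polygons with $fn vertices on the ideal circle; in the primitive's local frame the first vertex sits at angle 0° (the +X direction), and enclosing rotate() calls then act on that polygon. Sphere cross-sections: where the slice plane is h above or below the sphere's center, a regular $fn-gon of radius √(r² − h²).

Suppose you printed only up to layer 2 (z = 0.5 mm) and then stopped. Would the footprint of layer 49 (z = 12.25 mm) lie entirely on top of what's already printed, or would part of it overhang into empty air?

part overhangs

Compare the two slices. At z = 0.5: the r=8.5 sphere contributes a regular 16-gon of circumradius √(8.5²−8²) = 2.872 (area = (16/2)·2.872²·sin(360°/16) = 25.26 mm²); the cylinder at (16, 11) is not intersected at this z (z outside [1, 18.5]); the sphere at (15.5, -0.5) does not reach this height (|z−center|=8.000 > r=3.5); Subtracting the remaining from the first: none of the subtracted shapes is present at this height, so the r=8.5 sphere is unchanged — area = 25.26 mm²; (rotated 15° about Z; rotation is an isometry so areas/perimeters/island counts are preserved). At z = 12.25: the r=8.5 sphere slices to a regular 16-gon of circumradius 7.628 (√(r²−h²) with h=3.75 from center) (area = (16/2)·7.628²·sin(360°/16) = 178.14 mm²); the cylinder at (16, 11): section is a regular 16-gon, circumradius r=6.5 (area = (16/2)·6.500²·sin(360°/16) = 129.35 mm²); the sphere at (15.5, -0.5) does not reach this height (|z−center|=3.750 > r=3.5); Subtracting the remaining from the first: starting from the r=8.5 sphere (178.14 mm²), the r=6.5 cylinder at (16, 11) misses the remaining region (no effect) — area = 178.14 mm²; (whole slice rotated 15° about Z — lengths, areas and connectivity unchanged). Checking containment: at z = 12.25 the cross-section extends beyond the z = 0.5 cross-section by about 152.88 mm².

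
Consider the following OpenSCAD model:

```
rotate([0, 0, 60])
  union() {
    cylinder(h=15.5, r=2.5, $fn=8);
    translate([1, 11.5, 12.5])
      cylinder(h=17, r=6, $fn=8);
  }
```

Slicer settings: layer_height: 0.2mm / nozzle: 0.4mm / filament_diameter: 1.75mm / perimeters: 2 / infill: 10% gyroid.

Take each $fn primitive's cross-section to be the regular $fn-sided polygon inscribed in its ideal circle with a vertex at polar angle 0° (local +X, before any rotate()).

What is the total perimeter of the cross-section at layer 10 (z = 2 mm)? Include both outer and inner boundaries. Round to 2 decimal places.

15.31 mm

At z = 2 mm: the r=2.5 cylinder contributes a regular 8-gon of circumradius 2.5 (perimeter = 2·8·2.500·sin(180°/8) = 15.31 mm); the cylinder at (1, 11.5) is absent (z outside [12.5, 29.5]); Merging all regions: only the r=2.5 cylinder is present, so the union is just that shape — boundary = 15.31 mm; (rotated 60° about Z; rotation is an isometry so areas/perimeters/island counts are preserved). Overall, the cross-section is a single solid region. Total boundary length (outer) = 15.31 mm.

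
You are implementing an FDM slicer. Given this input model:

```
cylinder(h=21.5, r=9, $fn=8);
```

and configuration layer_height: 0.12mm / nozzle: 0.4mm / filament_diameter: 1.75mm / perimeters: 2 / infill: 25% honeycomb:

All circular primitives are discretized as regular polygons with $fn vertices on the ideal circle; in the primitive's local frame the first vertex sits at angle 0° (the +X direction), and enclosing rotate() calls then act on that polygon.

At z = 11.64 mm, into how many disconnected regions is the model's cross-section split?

1

At z = 11.64 mm: the r=9 cylinder contributes a regular 8-gon of circumradius 9. The result has 1 disconnected region.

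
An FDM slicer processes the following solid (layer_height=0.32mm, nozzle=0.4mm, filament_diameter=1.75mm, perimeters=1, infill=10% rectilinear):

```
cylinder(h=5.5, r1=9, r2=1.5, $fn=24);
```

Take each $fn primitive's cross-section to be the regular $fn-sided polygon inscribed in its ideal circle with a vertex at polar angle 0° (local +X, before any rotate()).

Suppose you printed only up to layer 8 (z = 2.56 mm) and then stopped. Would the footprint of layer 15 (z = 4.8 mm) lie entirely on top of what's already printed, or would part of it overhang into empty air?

entirely on top

Compare the two slices. At z = 2.56: the cone: at t=0.465 of its height the radius interpolates to r₁+(r₂−r₁)t = 5.509, giving a regular 24-gon of that circumradius (area = (24/2)·5.509²·sin(360°/24) = 94.26 mm²). At z = 4.8: the cone (r1=9→r2=1.5) has section circumradius 2.455 here — a regular 24-gon (area = (24/2)·2.455²·sin(360°/24) = 18.71 mm²). Checking containment: the cross-section at z = 4.8 is a subset of the cross-section at z = 2.56.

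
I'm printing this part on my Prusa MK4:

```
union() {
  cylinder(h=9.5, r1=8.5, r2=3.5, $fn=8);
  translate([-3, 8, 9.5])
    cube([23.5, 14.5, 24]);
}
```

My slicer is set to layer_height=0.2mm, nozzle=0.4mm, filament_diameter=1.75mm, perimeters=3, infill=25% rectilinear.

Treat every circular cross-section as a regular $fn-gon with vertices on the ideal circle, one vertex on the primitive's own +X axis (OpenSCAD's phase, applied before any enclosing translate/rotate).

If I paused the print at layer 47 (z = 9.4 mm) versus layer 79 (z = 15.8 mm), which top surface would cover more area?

layer 79 (z = 15.8 mm)

Layer 47 (z = 9.4): the cone: at t=0.989 of its height the radius interpolates to r₁+(r₂−r₁)t = 3.553, giving a regular 8-gon of that circumradius (area = (8/2)·3.553²·sin(360°/8) = 35.70 mm²); the cube at (-3, 8) is not intersected at this z (z outside [9.5, 33.5]); Taking the union: only the cone is present, so the union is just that shape — area = 35.70 mm². So its area = 35.70 mm². Layer 79 (z = 15.8): the cone is absent (z outside [0, 9.5]); the cube at (-3, 8) (footprint 23.5×14.5) is included at this height (area 340.75 mm²); Merging all regions: only the 23.5×14.5 cube at (-3, 8) is present, so the union is just that shape — area = 340.75 mm². So its area = 340.75 mm². Layer 79 is larger (340.75 vs 35.70 mm²).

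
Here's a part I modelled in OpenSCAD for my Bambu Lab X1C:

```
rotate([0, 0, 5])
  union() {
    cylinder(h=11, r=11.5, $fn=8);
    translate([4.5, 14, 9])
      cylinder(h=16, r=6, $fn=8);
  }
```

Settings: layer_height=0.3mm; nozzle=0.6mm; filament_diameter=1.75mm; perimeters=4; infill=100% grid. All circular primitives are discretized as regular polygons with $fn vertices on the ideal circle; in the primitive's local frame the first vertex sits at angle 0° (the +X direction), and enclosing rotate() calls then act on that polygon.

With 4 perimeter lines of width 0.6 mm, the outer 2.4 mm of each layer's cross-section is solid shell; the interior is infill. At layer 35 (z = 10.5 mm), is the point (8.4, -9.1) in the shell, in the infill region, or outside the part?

At z = 10.5 mm: the r=11.5 cylinder gives a regular 8-gon of circumradius 11.5 (constant along its height); the r=6 cylinder at (4.5, 14) contributes a regular 8-gon of circumradius 6; Taking the union: the regions partially overlap (shared area 9.13 mm²), so overlapping operands fuse into one piece — 1 connected region; (whole slice rotated 5° about Z — lengths, areas and connectivity unchanged). Overall, the cross-section is a single solid region. Undo the 5° rotation: the query point maps to (7.575, -9.797) in the un-rotated model frame. The nearest boundary edge runs (8.13, -8.13)→(-0.00, -11.50); distance from the point to it = 1.33 mm. The point is not inside any of the regions above, so it lies outside the cross-section (1.33 mm from the nearest boundary).

outside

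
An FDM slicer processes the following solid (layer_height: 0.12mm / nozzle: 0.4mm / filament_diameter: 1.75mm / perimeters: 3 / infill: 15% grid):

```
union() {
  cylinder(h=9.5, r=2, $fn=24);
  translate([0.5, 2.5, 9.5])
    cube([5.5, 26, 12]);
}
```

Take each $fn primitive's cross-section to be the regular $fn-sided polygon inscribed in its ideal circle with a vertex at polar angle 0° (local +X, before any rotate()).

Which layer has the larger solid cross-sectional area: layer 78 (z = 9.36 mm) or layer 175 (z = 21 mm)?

layer 175 (z = 21 mm)

Layer 78 (z = 9.36): the r=2 cylinder contributes a regular 24-gon of circumradius 2 (area = (24/2)·2.000²·sin(360°/24) = 12.42 mm²); the cube at (0.5, 2.5) is absent (z outside [9.5, 21.5]); Taking the union: only the r=2 cylinder is present, so the union is just that shape — area = 12.42 mm². So its area = 12.42 mm². Layer 175 (z = 21): the cylinder does not reach this height (z outside [0, 9.5]); the cube at (0.5, 2.5) (footprint 5.5×26) is included at this height (area 143.00 mm²); Taking the union: only the 5.5×26 cube at (0.5, 2.5) is present, so the union is just that shape — area = 143.00 mm². So its area = 143.00 mm². Layer 175 is larger (143.00 vs 12.42 mm²).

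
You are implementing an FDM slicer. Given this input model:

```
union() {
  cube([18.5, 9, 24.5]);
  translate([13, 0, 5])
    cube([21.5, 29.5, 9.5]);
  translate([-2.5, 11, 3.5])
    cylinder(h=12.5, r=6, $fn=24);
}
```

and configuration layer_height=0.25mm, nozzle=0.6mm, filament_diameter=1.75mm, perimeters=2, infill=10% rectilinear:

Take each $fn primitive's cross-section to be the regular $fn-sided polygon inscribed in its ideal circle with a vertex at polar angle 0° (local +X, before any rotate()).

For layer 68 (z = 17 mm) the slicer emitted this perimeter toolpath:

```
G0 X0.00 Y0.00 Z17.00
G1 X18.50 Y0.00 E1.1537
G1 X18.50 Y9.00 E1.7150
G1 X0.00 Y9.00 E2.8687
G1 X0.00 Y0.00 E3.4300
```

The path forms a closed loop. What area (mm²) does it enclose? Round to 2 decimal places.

Apply the shoelace formula to the sequence of (X, Y) vertices; enclosed area = 166.50 mm².

166.50 mm²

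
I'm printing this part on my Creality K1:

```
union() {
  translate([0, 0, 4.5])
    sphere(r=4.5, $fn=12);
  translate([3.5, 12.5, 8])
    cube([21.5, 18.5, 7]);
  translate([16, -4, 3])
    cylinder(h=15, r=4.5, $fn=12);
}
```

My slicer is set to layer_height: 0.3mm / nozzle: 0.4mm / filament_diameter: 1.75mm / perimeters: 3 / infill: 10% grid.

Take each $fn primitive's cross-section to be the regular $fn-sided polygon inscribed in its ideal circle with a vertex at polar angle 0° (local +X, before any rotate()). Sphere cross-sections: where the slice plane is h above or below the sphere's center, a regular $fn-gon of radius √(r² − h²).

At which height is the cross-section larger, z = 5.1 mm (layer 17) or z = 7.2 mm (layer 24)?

Layer 17 (z = 5.1): the r=4.5 sphere slices to a regular 12-gon of circumradius 4.460 (√(r²−h²) with h=0.6 from center) (area = (12/2)·4.460²·sin(360°/12) = 59.67 mm²); the cube at (3.5, 12.5) is not intersected at this z (z outside [8, 15]); the r=4.5 cylinder at (16, -4) contributes a regular 12-gon of circumradius 4.5 (area = (12/2)·4.500²·sin(360°/12) = 60.75 mm²); Combining (union): the 2 present regions are separate (no shared area or edge), so areas and boundary lengths simply add and each stays a separate island — area = 120.42 mm². So its area = 120.42 mm². Layer 24 (z = 7.2): the r=4.5 sphere contributes a regular 12-gon of circumradius √(4.5²−2.7²) = 3.600 (area = (12/2)·3.600²·sin(360°/12) = 38.88 mm²); the cube at (3.5, 12.5) is not intersected at this z (z outside [8, 15]); the r=4.5 cylinder at (16, -4) gives a regular 12-gon of circumradius 4.5 (constant along its height) (area = (12/2)·4.500²·sin(360°/12) = 60.75 mm²); Combining (union): the 2 present regions are separate (no shared area or edge), so areas and boundary lengths simply add and each stays a separate island — area = 99.63 mm². So its area = 99.63 mm². Layer 17 is larger (120.42 vs 99.63 mm²).

layer 17 (z = 5.1 mm)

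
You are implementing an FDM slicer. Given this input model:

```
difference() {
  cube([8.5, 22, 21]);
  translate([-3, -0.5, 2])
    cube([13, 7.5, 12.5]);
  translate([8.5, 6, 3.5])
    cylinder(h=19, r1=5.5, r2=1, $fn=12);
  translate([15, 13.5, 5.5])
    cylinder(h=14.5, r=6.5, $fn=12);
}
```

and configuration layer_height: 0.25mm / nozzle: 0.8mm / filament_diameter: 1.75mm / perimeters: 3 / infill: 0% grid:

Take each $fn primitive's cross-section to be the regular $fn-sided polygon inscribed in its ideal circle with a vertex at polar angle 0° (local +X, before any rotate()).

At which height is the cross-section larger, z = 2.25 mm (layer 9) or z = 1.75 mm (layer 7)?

layer 7 (z = 1.75 mm)

Layer 9 (z = 2.25): the 8.5×22 cube contributes its full rectangle (area 187.00 mm²); the 13×7.5 cube at (-3, -0.5) contributes its full rectangle (area 97.50 mm²); the cone at (8.5, 6) does not reach this height (z outside [3.5, 22.5]); the cylinder at (15, 13.5) is absent (z outside [5.5, 20]); Taking the first minus the rest: starting from the 8.5×22 cube (187.00 mm²), the 13×7.5 cube at (-3, -0.5) partially overlaps it — only the 59.50 mm² overlap (of its 97.50 mm²) is removed, clipping the outline — area = 127.50 mm². So its area = 127.50 mm². Layer 7 (z = 1.75): the cube (footprint 8.5×22) is included at this height (area 187.00 mm²); the cube at (-3, -0.5) is not intersected at this z (z outside [2, 14.5]); the cone at (8.5, 6) does not reach this height (z outside [3.5, 22.5]); the cylinder at (15, 13.5) does not reach this height (z outside [5.5, 20]); Taking the first minus the rest: none of the subtracted shapes is present at this height, so the 8.5×22 cube is unchanged — area = 187.00 mm². So its area = 187.00 mm². Layer 7 is larger (187.00 vs 127.50 mm²).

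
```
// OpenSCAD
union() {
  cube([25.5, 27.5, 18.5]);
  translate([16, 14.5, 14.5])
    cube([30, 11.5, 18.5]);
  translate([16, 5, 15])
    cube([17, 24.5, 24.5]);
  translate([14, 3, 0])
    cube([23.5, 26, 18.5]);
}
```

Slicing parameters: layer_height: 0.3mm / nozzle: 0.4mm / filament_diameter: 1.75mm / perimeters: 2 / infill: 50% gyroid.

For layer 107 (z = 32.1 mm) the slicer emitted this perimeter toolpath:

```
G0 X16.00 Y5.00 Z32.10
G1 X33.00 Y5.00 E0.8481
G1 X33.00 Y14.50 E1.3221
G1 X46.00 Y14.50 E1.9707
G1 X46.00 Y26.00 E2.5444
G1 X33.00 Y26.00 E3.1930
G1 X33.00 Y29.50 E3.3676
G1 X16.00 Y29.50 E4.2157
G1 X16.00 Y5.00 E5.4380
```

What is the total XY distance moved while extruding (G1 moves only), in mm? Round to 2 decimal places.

Sum the Euclidean lengths of each G1 segment: total = 109.00 mm.

109.00 mm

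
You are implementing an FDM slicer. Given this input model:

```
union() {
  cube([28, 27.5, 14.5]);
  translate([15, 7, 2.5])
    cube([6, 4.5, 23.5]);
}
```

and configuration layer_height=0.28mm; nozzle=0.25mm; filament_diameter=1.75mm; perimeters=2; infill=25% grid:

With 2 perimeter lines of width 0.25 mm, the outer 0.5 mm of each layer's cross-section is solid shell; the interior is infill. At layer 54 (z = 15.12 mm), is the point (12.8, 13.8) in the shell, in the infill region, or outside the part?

outside

At z = 15.12 mm: the cube is absent (z outside [0, 14.5]); the cube at (15, 7) is present — its section is the full 6×4.5 rectangle; Combining (union): only the 6×4.5 cube at (15, 7) is present, so the union is just that shape — 1 connected region. Overall, the cross-section is a single solid region. The nearest boundary edge runs (21.00, 11.50)→(15.00, 11.50); distance from the point to it = 3.18 mm. The point is not inside any of the regions above, so it lies outside the cross-section (3.18 mm from the nearest boundary).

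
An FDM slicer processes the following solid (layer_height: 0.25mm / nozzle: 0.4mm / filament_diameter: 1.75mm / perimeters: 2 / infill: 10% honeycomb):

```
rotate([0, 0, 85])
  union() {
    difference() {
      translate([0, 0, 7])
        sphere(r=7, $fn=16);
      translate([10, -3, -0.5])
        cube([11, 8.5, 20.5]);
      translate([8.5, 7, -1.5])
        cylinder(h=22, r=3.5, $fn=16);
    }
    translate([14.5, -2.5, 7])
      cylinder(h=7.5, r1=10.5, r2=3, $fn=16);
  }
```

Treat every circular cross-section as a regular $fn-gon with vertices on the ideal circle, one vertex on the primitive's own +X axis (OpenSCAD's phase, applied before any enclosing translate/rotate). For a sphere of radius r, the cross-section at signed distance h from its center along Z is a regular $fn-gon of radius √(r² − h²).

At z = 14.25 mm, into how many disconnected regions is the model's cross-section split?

At z = 14.25 mm: the sphere is not intersected at this z (|z−center|=7.250 > r=7); the 11×8.5 cube at (10, -3) contributes its full rectangle; the r=3.5 cylinder at (8.5, 7) contributes a regular 16-gon of circumradius 3.5; Taking the first minus the rest: the first operand is absent here, so nothing remains; the cone at (14.5, -2.5): at t=0.967 of its height the radius interpolates to r₁+(r₂−r₁)t = 3.250, giving a regular 16-gon of that circumradius; Taking the union: only the cone at (14.5, -2.5) is present, so the union is just that shape — 1 connected region; (rotated 85° about Z; rotation is an isometry so areas/perimeters/island counts are preserved). The result has 1 disconnected region.

1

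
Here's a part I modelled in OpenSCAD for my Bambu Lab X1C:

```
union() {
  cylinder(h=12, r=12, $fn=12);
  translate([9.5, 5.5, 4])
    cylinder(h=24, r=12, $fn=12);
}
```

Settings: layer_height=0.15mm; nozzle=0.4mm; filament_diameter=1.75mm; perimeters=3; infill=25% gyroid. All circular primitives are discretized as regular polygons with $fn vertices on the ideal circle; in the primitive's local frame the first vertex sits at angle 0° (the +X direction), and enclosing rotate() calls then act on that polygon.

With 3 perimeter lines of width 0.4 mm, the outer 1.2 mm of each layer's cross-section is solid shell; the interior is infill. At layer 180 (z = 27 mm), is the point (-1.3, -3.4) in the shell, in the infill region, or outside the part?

At z = 27 mm: the cylinder is not intersected at this z (z outside [0, 12]); the r=12 cylinder at (9.5, 5.5) contributes a regular 12-gon of circumradius 12; Combining (union): only the r=12 cylinder at (9.5, 5.5) is present, so the union is just that shape — 1 connected region. Overall, the cross-section is a single solid region. The nearest boundary edge runs (-0.89, -0.50)→(3.50, -4.89); distance from the point to it = 2.34 mm. The point is not inside any of the regions above, so it lies outside the cross-section (2.34 mm from the nearest boundary).

outside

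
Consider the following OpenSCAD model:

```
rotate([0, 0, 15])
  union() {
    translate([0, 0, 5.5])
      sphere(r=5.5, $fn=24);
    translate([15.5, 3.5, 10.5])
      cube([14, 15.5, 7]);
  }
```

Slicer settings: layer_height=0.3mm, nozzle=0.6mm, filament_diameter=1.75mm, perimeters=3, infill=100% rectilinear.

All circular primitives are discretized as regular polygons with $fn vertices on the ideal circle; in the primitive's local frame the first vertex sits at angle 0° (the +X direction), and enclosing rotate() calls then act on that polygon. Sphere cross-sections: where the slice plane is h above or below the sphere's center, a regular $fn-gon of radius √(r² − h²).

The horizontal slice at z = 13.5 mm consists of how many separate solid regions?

At z = 13.5 mm: the sphere is not intersected at this z (|z−center|=8.000 > r=5.5); the cube at (15.5, 3.5) (footprint 14×15.5) is included at this height; Merging all regions: only the 14×15.5 cube at (15.5, 3.5) is present, so the union is just that shape — 1 connected region; (whole slice rotated 15° about Z — lengths, areas and connectivity unchanged). The result has 1 disconnected region.

1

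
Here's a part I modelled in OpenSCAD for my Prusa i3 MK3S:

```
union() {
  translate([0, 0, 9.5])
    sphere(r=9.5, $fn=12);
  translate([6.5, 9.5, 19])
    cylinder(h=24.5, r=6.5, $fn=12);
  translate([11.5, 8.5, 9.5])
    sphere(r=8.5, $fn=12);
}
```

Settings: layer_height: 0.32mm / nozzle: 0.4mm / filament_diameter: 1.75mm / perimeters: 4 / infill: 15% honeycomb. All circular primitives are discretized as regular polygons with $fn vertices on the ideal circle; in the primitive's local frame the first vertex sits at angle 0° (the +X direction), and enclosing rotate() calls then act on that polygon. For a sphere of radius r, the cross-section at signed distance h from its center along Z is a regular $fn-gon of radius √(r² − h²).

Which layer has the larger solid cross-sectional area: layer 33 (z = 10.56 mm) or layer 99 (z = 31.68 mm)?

Layer 33 (z = 10.56): the sphere: section is a regular 12-gon, circumradius = √(r²−h²) = √(9.5²−1.06²) = 9.441 (area = (12/2)·9.441²·sin(360°/12) = 267.38 mm²); the cylinder at (6.5, 9.5) is absent (z outside [19, 43.5]); the r=8.5 sphere at (11.5, 8.5) contributes a regular 12-gon of circumradius √(8.5²−1.06²) = 8.434 (area = (12/2)·8.434²·sin(360°/12) = 213.38 mm²); Taking the union: the regions partially overlap — summed areas 480.76 mm² minus the doubly-counted overlap 21.57 mm² gives 459.19 mm² — area = 459.19 mm². So its area = 459.19 mm². Layer 99 (z = 31.68): the sphere is not intersected at this z (|z−center|=22.180 > r=9.5); the cylinder at (6.5, 9.5): section is a regular 12-gon, circumradius r=6.5 (area = (12/2)·6.500²·sin(360°/12) = 126.75 mm²); the sphere at (11.5, 8.5) does not reach this height (|z−center|=22.180 > r=8.5); Merging all regions: only the r=6.5 cylinder at (6.5, 9.5) is present, so the union is just that shape — area = 126.75 mm². So its area = 126.75 mm². Layer 33 is larger (459.19 vs 126.75 mm²).

layer 33 (z = 10.56 mm)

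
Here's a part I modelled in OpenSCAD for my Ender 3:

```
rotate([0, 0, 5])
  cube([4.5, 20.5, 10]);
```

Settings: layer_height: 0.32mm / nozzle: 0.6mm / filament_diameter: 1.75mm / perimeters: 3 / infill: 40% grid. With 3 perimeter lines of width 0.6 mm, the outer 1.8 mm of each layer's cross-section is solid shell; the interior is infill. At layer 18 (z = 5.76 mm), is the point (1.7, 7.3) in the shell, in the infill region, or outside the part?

At z = 5.76 mm: the 4.5×20.5 cube contributes its full rectangle; (rotated 5° about Z; rotation is an isometry so areas/perimeters/island counts are preserved). Overall, the cross-section is a single solid region. Undo the 5° rotation: the query point maps to (2.330, 7.124) in the un-rotated model frame. The nearest boundary edge runs (4.50, 0.00)→(4.50, 20.50); distance from the point to it = 2.17 mm. The point is inside the cross-section and 2.17 mm from the nearest boundary — more than the 1.8 mm shell width (3 × 0.6), so it's in the infill interior.

infill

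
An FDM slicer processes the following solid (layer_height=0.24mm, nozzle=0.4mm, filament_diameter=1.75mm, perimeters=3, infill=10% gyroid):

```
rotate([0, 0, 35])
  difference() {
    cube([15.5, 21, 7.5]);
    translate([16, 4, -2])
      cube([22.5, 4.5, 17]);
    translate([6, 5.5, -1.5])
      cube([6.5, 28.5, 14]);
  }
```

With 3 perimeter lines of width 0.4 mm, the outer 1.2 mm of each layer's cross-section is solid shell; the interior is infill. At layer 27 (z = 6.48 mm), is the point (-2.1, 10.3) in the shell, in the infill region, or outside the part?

At z = 6.48 mm: the cube is present — its section is the full 15.5×21 rectangle; the cube at (16, 4) (footprint 22.5×4.5) is included at this height; the cube at (6, 5.5) (footprint 6.5×28.5) is included at this height; Subtracting the remaining from the first: starting from the 15.5×21 cube, the 22.5×4.5 cube at (16, 4) misses the remaining region (no effect); the 6.5×28.5 cube at (6, 5.5) partially overlaps it — only the 100.75 mm² overlap (of its 185.25 mm²) is removed, clipping the outline — 1 connected region; (whole slice rotated 35° about Z — lengths, areas and connectivity unchanged). Overall, the cross-section is a single solid region. Undo the 35° rotation: the query point maps to (4.188, 9.642) in the un-rotated model frame. The nearest boundary edge runs (6.00, 21.00)→(6.00, 5.50); distance from the point to it = 1.81 mm. The point is inside the cross-section and 1.81 mm from the nearest boundary — more than the 1.2 mm shell width (3 × 0.4), so it's in the infill interior.

infill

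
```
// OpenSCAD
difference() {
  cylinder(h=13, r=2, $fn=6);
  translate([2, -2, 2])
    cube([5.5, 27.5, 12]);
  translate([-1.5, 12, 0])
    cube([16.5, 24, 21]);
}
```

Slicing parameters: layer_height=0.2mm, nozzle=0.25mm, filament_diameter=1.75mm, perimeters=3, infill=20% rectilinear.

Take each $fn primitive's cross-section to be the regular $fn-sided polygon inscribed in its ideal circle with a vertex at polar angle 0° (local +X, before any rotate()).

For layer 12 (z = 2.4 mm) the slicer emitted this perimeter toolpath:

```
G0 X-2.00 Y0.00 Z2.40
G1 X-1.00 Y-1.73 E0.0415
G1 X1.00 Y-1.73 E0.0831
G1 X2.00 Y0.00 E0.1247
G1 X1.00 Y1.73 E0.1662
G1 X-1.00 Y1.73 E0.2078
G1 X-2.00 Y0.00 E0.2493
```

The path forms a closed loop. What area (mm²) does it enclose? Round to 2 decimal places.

10.38 mm²

Apply the shoelace formula to the sequence of (X, Y) vertices; enclosed area = 10.38 mm².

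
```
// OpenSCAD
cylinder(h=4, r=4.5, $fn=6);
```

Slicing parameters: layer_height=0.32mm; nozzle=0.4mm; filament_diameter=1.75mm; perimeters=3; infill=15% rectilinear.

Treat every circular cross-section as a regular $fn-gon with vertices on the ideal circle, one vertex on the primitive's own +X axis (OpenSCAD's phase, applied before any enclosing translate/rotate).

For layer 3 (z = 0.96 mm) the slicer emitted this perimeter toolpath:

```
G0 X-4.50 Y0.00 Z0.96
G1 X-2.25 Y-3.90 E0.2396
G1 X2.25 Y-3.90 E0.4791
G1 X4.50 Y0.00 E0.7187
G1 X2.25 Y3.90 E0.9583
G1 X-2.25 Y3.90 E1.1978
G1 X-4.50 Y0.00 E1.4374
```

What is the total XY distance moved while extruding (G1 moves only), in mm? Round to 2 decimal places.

Sum the Euclidean lengths of each G1 segment: total = 27.01 mm.

27.01 mm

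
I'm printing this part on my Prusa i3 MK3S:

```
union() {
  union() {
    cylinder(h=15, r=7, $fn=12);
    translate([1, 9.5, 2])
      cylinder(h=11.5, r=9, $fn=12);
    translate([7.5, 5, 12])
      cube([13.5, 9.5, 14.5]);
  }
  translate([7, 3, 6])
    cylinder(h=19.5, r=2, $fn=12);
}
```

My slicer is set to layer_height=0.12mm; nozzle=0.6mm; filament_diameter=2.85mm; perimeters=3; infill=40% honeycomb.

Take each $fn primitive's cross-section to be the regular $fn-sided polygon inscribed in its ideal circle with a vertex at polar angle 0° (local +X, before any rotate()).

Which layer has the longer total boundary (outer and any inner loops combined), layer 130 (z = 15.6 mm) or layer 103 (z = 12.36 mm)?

layer 103 (z = 12.36 mm)

Layer 130 (z = 15.6): the cylinder is not intersected at this z (z outside [0, 15]); the cylinder at (1, 9.5) is absent (z outside [2, 13.5]); the cube at (7.5, 5) (footprint 13.5×9.5) is included at this height (perimeter 46.00 mm); Taking the union: only the 13.5×9.5 cube at (7.5, 5) is present, so the union is just that shape — boundary = 46.00 mm; the cylinder at (7, 3): section is a regular 12-gon, circumradius r=2 (perimeter = 2·12·2.000·sin(180°/12) = 12.42 mm); Combining (union): the 2 present regions are separate (no shared area or edge), so areas and boundary lengths simply add and each stays a separate island — boundary = 58.42 mm. So its perimeter = 58.42 mm. Layer 103 (z = 12.36): the r=7 cylinder contributes a regular 12-gon of circumradius 7 (perimeter = 2·12·7.000·sin(180°/12) = 43.48 mm); the r=9 cylinder at (1, 9.5) gives a regular 12-gon of circumradius 9 (constant along its height) (perimeter = 2·12·9.000·sin(180°/12) = 55.90 mm); the cube at (7.5, 5) is present — its section is the full 13.5×9.5 rectangle (perimeter 46.00 mm); Merging all regions: the regions partially overlap (shared area 69.43 mm²), so the edge portions inside another operand are dropped and the merged outline is re-measured after clipping — boundary = 95.26 mm; the r=2 cylinder at (7, 3) gives a regular 12-gon of circumradius 2 (constant along its height) (perimeter = 2·12·2.000·sin(180°/12) = 12.42 mm); Taking the union: the regions partially overlap (shared area 6.29 mm²), so the edge portions inside another operand are dropped and the merged outline is re-measured after clipping — boundary = 96.11 mm. So its perimeter = 96.11 mm. Layer 103 is larger (96.11 vs 58.42 mm).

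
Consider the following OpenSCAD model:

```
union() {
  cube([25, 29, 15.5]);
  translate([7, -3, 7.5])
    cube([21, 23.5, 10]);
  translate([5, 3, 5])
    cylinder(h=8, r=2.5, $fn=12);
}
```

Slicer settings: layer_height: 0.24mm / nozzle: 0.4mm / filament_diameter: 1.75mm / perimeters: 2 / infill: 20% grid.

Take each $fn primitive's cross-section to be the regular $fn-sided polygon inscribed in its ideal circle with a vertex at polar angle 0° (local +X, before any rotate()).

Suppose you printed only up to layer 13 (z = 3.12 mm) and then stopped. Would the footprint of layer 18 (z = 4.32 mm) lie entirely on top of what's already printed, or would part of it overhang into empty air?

entirely on top

Compare the two slices. At z = 3.12: the cube is present — its section is the full 25×29 rectangle (area 725.00 mm²); the cube at (7, -3) does not reach this height (z outside [7.5, 17.5]); the cylinder at (5, 3) is not intersected at this z (z outside [5, 13]); Merging all regions: only the 25×29 cube is present, so the union is just that shape — area = 725.00 mm². At z = 4.32: the cube (footprint 25×29) is included at this height (area 725.00 mm²); the cube at (7, -3) is not intersected at this z (z outside [7.5, 17.5]); the cylinder at (5, 3) is absent (z outside [5, 13]); Taking the union: only the 25×29 cube is present, so the union is just that shape — area = 725.00 mm². Checking containment: the cross-section at z = 4.32 is a subset of the cross-section at z = 3.12.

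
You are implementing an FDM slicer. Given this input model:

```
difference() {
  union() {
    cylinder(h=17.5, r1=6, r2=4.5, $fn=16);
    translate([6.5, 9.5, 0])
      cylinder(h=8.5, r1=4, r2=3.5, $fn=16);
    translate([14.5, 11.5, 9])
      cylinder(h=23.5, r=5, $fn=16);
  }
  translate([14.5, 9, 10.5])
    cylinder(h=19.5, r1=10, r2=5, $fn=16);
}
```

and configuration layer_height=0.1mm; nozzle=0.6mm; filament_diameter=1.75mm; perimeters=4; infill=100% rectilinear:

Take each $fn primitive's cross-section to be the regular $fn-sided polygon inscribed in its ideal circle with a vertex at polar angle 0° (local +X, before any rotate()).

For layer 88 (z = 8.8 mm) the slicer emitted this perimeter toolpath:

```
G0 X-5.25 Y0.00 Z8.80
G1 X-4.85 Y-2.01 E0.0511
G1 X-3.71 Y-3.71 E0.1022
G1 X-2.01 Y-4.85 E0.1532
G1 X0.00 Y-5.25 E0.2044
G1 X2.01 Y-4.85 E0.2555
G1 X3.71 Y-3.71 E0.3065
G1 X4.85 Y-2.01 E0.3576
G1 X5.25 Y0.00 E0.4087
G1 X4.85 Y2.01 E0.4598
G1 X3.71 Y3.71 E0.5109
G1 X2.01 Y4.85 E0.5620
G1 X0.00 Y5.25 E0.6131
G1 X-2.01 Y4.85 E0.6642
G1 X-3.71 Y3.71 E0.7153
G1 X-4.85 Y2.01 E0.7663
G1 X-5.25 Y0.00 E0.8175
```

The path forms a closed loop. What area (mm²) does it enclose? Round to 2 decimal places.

Apply the shoelace formula to the sequence of (X, Y) vertices; enclosed area = 84.36 mm².

84.36 mm²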